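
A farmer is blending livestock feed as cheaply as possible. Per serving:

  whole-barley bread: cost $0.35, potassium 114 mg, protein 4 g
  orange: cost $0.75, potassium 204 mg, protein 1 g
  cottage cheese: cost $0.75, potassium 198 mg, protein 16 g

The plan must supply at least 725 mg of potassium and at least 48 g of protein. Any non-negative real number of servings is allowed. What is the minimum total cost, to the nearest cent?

$2.58

Minimising a linear cost over {potassium ≥ 725, protein ≥ 48, servings ≥ 0} — the optimum is at a vertex, using one or two foods.
whole-barley bread only: max(725/114, 48/4) = 12 servings → $4.20.
orange only: max(725/204, 48/1) = 48 servings → $36.00.
cottage cheese only: max(725/198, 48/16) = 3.662 servings → $2.75.
whole-barley bread + orange with both targets exact would need a negative amount; discard.
whole-barley bread + cottage cheese with both tight: 2.031 servings and 2.492 servings → $2.58.
orange + cottage cheese with both tight: 0.6836 servings and 2.957 servings → $2.73.
Cheapest feasible corner: $2.58.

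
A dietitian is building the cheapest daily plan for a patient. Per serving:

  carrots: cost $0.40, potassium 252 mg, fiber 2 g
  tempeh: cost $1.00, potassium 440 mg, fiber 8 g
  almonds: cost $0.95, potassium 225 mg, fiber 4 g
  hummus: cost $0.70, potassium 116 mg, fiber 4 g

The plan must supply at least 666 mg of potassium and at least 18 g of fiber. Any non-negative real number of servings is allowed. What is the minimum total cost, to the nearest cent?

$2.25

With two linear requirements the optimum uses one or two foods; enumerate the corners.
carrots only: max(666/252, 18/2) = 9 servings → $3.60.
tempeh only: max(666/440, 18/8) = 2.25 servings → $2.25.
almonds only: max(666/225, 18/4) = 4.5 servings → $4.28.
hummus only: max(666/116, 18/4) = 5.741 servings → $4.02.
carrots + tempeh: intersection lies outside the first quadrant.
carrots + almonds: intersection lies outside the first quadrant.
carrots + hummus with both tight: 0.7423 servings and 4.129 servings → $3.19.
tempeh + almonds: the both-tight solution has a negative serving — not a feasible corner.
tempeh + hummus with both tight: 0.6923 servings and 3.115 servings → $2.87.
almonds + hummus with both tight: 1.321 servings and 3.179 servings → $3.48.
The minimum over all feasible corners is $2.25.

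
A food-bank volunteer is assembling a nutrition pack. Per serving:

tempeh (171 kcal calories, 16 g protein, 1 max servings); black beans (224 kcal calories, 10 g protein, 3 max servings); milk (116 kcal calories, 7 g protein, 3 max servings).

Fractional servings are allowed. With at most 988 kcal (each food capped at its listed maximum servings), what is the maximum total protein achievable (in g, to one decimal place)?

57.9 g

Protein per kcal: tempeh 0.09357, milk 0.06034, black beans 0.04464.
Take 1 serving of tempeh: uses 171 kcal, +16.0 g protein (running total 16.0 g).
Take 3 servings of milk: uses 348 kcal, +21.0 g protein (running total 37.0 g).
Take 2.094 servings of black beans: uses 469 kcal, +20.9 g protein (running total 57.9 g).
Greedy by best ratio exhausts the calories allowance optimally: 57.9 g.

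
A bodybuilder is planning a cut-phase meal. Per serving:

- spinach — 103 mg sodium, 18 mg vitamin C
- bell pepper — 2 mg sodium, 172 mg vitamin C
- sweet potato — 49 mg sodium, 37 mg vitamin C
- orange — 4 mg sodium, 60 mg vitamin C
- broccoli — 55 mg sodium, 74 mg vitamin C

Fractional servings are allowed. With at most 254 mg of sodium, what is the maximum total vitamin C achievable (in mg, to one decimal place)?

Vitamin C per mg sodium: bell pepper 86, orange 15, broccoli 1.345, sweet potato 0.7551, spinach 0.1748.
With no serving limits, spend the whole sodium allowance on bell pepper: 254 mg / 2 mg × 172 mg = 21844.0 mg.

21844.0 mg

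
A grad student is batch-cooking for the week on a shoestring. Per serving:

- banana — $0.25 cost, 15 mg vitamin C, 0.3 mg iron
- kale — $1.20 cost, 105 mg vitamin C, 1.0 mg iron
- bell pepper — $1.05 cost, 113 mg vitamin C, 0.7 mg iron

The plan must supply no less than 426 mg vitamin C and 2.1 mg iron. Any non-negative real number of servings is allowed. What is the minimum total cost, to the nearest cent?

An LP optimum is at a vertex; with two nutrient constraints at most two foods are used. Check each candidate.
banana only: max(426/15, 2.1/0.3) = 28.4 servings → $7.10.
kale only: max(426/105, 2.1/1.0) = 4.057 servings → $4.87.
bell pepper only: max(426/113, 2.1/0.7) = 3.77 servings → $3.96.
banana + kale with both targets exact would need a negative amount; discard.
banana + bell pepper: the both-tight solution has a negative serving — not a feasible corner.
kale + bell pepper: the both-tight solution has a negative serving — not a feasible corner.
Cheapest feasible corner: $3.96.

$3.96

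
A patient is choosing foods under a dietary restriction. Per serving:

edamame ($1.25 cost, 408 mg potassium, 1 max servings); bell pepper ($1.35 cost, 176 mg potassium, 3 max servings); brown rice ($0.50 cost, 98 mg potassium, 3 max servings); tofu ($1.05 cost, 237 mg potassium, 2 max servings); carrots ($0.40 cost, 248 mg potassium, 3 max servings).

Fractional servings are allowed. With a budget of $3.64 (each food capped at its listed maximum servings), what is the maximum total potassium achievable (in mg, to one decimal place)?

Potassium per dollar: carrots 620, edamame 326.4, tofu 225.7, brown rice 196, bell pepper 130.4.
Take 3 servings of carrots: spends $1.20, +744.0 mg potassium (running total 744.0 mg).
Take 1 serving of edamame: spends $1.25, +408.0 mg potassium (running total 1152.0 mg).
Take 1.133 servings of tofu: spends $1.19, +268.6 mg potassium (running total 1420.6 mg).
Filling greedily by potassium-per-dollar is optimal for one linear limit, giving 1420.6 mg.

1420.6 mg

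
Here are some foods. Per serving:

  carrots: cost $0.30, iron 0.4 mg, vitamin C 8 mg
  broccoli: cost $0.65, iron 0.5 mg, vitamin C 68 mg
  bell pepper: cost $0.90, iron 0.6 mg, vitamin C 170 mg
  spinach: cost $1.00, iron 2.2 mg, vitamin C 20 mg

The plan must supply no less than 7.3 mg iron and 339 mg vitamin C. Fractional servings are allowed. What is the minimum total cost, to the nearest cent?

Compare the cost at each extreme point of the feasible region.
carrots only: max(7.3/0.4, 339/8) = 42.38 servings → $12.71.
broccoli only: max(7.3/0.5, 339/68) = 14.6 servings → $9.49.
bell pepper only: max(7.3/0.6, 339/170) = 12.17 servings → $10.95.
spinach only: max(7.3/2.2, 339/20) = 16.95 servings → $16.95.
carrots + broccoli with both tight: 14.09 servings and 3.328 servings → $6.39.
carrots + bell pepper with both tight: 16.42 servings and 1.222 servings → $6.02.
carrots + spinach: intersection lies outside the first quadrant.
broccoli + bell pepper: intersection lies outside the first quadrant.
broccoli + spinach with both tight: 4.297 servings and 2.342 servings → $5.13.
bell pepper + spinach with both tight: 1.657 servings and 2.866 servings → $4.36.
So the least-cost plan costs $4.36.

$4.36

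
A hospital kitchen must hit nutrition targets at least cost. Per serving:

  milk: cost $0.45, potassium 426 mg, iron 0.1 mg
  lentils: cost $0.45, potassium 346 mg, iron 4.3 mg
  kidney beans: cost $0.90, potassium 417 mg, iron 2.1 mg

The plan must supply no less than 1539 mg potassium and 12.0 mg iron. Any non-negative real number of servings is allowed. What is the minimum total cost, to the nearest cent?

Check every corner: each single food scaled to meet both minima, and each pair solved so both constraints bind.
milk only: max(1539/426, 12.0/0.1) = 120 servings → $54.00.
lentils only: max(1539/346, 12.0/4.3) = 4.448 servings → $2.00.
kidney beans only: max(1539/417, 12.0/2.1) = 5.714 servings → $5.14.
milk + lentils with both tight: 1.372 servings and 2.759 servings → $1.86.
milk + kidney beans with both targets exact would need a negative amount; discard.
lentils + kidney beans with both tight: 1.662 servings and 2.312 servings → $2.83.
So the least-cost plan costs $1.86.

$1.86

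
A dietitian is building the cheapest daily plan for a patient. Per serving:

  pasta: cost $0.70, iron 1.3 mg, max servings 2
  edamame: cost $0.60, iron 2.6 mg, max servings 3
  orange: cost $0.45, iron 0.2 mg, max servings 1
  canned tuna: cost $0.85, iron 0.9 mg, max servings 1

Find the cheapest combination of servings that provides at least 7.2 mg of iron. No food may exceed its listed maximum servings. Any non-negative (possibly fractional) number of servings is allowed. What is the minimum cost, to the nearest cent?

Cost per mg of iron: edamame $0.2308, pasta $0.5385, canned tuna $0.9444, orange $2.2500.
Take 2.769 servings of edamame: +7.2 mg iron for $1.66 (total $1.66, still need 0.0 mg).
Filling from the cheapest source first is optimal under one linear minimum: $1.66.

$1.66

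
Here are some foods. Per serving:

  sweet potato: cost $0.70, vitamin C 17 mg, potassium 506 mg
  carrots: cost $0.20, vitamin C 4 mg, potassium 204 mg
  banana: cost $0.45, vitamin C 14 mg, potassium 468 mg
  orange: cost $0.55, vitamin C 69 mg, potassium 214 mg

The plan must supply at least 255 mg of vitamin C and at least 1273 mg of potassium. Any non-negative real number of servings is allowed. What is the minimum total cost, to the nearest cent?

$2.42

sweet potato only: max(255/17, 1273/506) = 15 servings → $10.50.
carrots only: max(255/4, 1273/204) = 63.75 servings → $12.75.
banana only: max(255/14, 1273/468) = 18.21 servings → $8.20.
orange only: max(255/69, 1273/214) = 5.949 servings → $3.27.
sweet potato + carrots: the both-tight solution has a negative serving — not a feasible corner.
sweet potato + banana with both targets exact would need a negative amount; discard.
sweet potato + orange with both tight: 1.064 servings and 3.434 servings → $2.63.
carrots + banana: the both-tight solution has a negative serving — not a feasible corner.
carrots + orange with both tight: 2.516 servings and 3.55 servings → $2.46.
banana + orange with both tight: 1.136 servings and 3.465 servings → $2.42.
The minimum over all feasible corners is $2.42.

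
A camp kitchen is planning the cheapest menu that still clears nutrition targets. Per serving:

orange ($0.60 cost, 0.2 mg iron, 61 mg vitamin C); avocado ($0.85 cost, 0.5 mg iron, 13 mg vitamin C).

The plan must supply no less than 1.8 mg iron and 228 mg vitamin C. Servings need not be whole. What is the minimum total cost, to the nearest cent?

Two binding constraints pin down two serving amounts, so the optimal mix uses at most two foods. The candidates are each food alone (scaled to the tighter of iron/vitamin C) and each pair with both constraints tight.
orange only: max(1.8/0.2, 228/61) = 9 servings → $5.40.
avocado only: max(1.8/0.5, 228/13) = 17.54 servings → $14.91.
orange + avocado with both tight: 3.247 servings and 2.301 servings → $3.90.
Cheapest feasible corner: $3.90.

$3.90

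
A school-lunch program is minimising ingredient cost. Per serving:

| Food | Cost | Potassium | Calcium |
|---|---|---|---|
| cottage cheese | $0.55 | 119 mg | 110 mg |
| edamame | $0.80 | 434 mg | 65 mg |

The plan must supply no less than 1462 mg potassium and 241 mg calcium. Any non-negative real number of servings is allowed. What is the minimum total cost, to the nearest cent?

$2.77

With two linear requirements the optimum uses one or two foods; enumerate the corners.
cottage cheese only: max(1462/119, 241/110) = 12.29 servings → $6.76.
edamame only: max(1462/434, 241/65) = 3.708 servings → $2.97.
cottage cheese + edamame with both tight: 0.2391 servings and 3.303 servings → $2.77.
The minimum over all feasible corners is $2.77.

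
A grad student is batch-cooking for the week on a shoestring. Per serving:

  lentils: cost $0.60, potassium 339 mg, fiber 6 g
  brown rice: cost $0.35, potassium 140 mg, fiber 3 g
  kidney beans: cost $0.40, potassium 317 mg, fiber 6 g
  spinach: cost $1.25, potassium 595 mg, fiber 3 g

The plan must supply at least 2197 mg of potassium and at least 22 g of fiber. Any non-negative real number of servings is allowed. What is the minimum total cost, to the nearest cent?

The cheapest plan sits at a corner of the feasible region — with two constraints it uses at most two foods.
lentils only: max(2197/339, 22/6) = 6.481 servings → $3.89.
brown rice only: max(2197/140, 22/3) = 15.69 servings → $5.49.
kidney beans only: max(2197/317, 22/6) = 6.931 servings → $2.77.
spinach only: max(2197/595, 22/3) = 7.333 servings → $9.17.
lentils + brown rice: intersection lies outside the first quadrant.
lentils + kidney beans with both targets exact would need a negative amount; discard.
lentils + spinach with both tight: 2.546 servings and 2.242 servings → $4.33.
brown rice + kidney beans: the both-tight solution has a negative serving — not a feasible corner.
brown rice + spinach with both tight: 4.761 servings and 2.572 servings → $4.88.
kidney beans + spinach with both tight: 2.481 servings and 2.37 servings → $3.96.
Cheapest feasible corner: $2.77.

$2.77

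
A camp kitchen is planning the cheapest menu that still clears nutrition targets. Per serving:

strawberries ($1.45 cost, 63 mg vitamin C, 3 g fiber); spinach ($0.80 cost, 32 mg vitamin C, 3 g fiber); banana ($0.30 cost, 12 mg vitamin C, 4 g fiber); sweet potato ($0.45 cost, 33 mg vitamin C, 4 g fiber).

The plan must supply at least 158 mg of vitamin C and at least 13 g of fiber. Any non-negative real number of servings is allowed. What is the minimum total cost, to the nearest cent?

$2.15

This is a tiny linear program; its minimum lies at a vertex of the feasible set. List the vertices and price them.
strawberries only: max(158/63, 13/3) = 4.333 servings → $6.28.
spinach only: max(158/32, 13/3) = 4.938 servings → $3.95.
banana only: max(158/12, 13/4) = 13.17 servings → $3.95.
sweet potato only: max(158/33, 13/4) = 4.788 servings → $2.15.
strawberries + spinach with both tight: 0.6237 servings and 3.71 servings → $3.87.
strawberries + banana with both tight: 2.204 servings and 1.597 servings → $3.67.
strawberries + sweet potato with both tight: 1.327 servings and 2.255 servings → $2.94.
spinach + banana: the both-tight solution has a negative serving — not a feasible corner.
spinach + sweet potato with both targets exact would need a negative amount; discard.
banana + sweet potato: intersection lies outside the first quadrant.
So the least-cost plan costs $2.15.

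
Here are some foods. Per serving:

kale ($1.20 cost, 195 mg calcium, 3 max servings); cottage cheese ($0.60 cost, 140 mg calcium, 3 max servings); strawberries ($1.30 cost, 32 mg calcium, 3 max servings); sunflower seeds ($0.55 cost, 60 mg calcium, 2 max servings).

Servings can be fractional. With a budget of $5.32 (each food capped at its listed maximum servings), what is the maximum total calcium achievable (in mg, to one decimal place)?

Calcium per dollar: cottage cheese 233.3, kale 162.5, sunflower seeds 109.1, strawberries 24.62.
Take 3 servings of cottage cheese: spends $1.80, +420.0 mg calcium (running total 420.0 mg).
Take 2.933 servings of kale: spends $3.52, +572.0 mg calcium (running total 992.0 mg).
Filling greedily by calcium-per-dollar is optimal for one linear limit, giving 992.0 mg.

992.0 mg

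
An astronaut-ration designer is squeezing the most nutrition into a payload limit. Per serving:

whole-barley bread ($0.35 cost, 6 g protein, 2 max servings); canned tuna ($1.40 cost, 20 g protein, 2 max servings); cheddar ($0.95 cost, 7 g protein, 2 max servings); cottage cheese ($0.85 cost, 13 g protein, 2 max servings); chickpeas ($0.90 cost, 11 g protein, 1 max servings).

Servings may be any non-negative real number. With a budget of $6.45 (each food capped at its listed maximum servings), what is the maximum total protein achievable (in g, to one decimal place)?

Protein per dollar: whole-barley bread 17.14, cottage cheese 15.29, canned tuna 14.29, chickpeas 12.22, cheddar 7.368.
Take 2 servings of whole-barley bread: spends $0.70, +12.0 g protein (running total 12.0 g).
Take 2 servings of cottage cheese: spends $1.70, +26.0 g protein (running total 38.0 g).
Take 2 servings of canned tuna: spends $2.80, +40.0 g protein (running total 78.0 g).
Take 1 serving of chickpeas: spends $0.90, +11.0 g protein (running total 89.0 g).
Take 0.3684 servings of cheddar: spends $0.35, +2.6 g protein (running total 91.6 g).
Greedy by best ratio exhausts the cost allowance optimally: 91.6 g.

91.6 g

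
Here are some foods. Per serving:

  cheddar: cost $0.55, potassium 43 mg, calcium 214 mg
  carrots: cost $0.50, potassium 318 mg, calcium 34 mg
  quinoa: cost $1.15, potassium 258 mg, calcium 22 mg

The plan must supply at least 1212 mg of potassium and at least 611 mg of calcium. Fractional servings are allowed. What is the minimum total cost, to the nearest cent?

$3.01

Two binding constraints pin down two serving amounts, so the optimal mix uses at most two foods. The candidates are each food alone (scaled to the tighter of potassium/calcium) and each pair with both constraints tight.
cheddar only: max(1212/43, 611/214) = 28.19 servings → $15.50.
carrots only: max(1212/318, 611/34) = 17.97 servings → $8.99.
quinoa only: max(1212/258, 611/22) = 27.77 servings → $31.94.
cheddar + carrots with both tight: 2.299 servings and 3.5 servings → $3.01.
cheddar + quinoa with both tight: 2.414 servings and 4.295 servings → $6.27.
carrots + quinoa: the both-tight solution has a negative serving — not a feasible corner.
The minimum over all feasible corners is $3.01.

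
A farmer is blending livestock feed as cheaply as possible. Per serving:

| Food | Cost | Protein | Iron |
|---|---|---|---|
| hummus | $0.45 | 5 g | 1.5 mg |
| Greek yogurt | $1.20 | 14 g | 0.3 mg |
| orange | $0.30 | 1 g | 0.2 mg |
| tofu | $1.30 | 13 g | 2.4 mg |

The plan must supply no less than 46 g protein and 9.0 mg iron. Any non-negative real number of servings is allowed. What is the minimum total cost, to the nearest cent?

Compare the cost at each extreme point of the feasible region.
hummus only: max(46/5, 9.0/1.5) = 9.2 servings → $4.14.
Greek yogurt only: max(46/14, 9.0/0.3) = 30 servings → $36.00.
orange only: max(46/1, 9.0/0.2) = 46 servings → $13.80.
tofu only: max(46/13, 9.0/2.4) = 3.75 servings → $4.88.
hummus + Greek yogurt with both tight: 5.754 servings and 1.231 servings → $4.07.
hummus + orange with both targets exact would need a negative amount; discard.
hummus + tofu with both tight: 0.88 servings and 3.2 servings → $4.56.
Greek yogurt + orange with both tight: 0.08 servings and 44.88 servings → $13.56.
Greek yogurt + tofu: intersection lies outside the first quadrant.
orange + tofu with both tight: 33 servings and 1 serving → $11.20.
Cheapest feasible corner: $4.07.

$4.07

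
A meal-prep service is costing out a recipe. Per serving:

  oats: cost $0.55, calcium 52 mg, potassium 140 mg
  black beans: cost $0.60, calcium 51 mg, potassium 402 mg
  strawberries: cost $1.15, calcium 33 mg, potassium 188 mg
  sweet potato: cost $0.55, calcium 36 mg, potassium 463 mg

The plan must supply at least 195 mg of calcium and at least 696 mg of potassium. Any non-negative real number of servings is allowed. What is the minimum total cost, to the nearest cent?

An LP optimum is at a vertex; with two nutrient constraints at most two foods are used. Check each candidate.
oats only: max(195/52, 696/140) = 4.971 servings → $2.73.
black beans only: max(195/51, 696/402) = 3.824 servings → $2.29.
strawberries only: max(195/33, 696/188) = 5.909 servings → $6.80.
sweet potato only: max(195/36, 696/463) = 5.417 servings → $2.98.
oats + black beans with both tight: 3.116 servings and 0.646 servings → $2.10.
oats + strawberries with both tight: 2.656 servings and 1.725 servings → $3.44.
oats + sweet potato with both tight: 3.427 servings and 0.4671 servings → $2.14.
black beans + strawberries: the both-tight solution has a negative serving — not a feasible corner.
black beans + sweet potato with both targets exact would need a negative amount; discard.
strawberries + sweet potato with both targets exact would need a negative amount; discard.
So the least-cost plan costs $2.10.

$2.10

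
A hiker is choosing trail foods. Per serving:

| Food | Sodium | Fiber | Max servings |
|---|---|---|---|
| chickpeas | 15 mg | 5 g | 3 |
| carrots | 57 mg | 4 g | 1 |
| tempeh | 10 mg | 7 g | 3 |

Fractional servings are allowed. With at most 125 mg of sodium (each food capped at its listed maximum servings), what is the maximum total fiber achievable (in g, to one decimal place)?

39.5 g

Fiber per mg sodium: tempeh 0.7, chickpeas 0.3333, carrots 0.07018.
Take 3 servings of tempeh: uses 30 mg sodium, +21.0 g fiber (running total 21.0 g).
Take 3 servings of chickpeas: uses 45 mg sodium, +15.0 g fiber (running total 36.0 g).
Take 0.8772 servings of carrots: uses 50 mg sodium, +3.5 g fiber (running total 39.5 g).
Filling greedily by fiber-per-mg sodium is optimal for one linear limit, giving 39.5 g.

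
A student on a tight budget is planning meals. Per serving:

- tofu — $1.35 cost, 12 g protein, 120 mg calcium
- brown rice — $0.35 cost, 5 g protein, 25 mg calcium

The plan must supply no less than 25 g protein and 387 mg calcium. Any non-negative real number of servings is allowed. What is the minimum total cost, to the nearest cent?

Check every corner: each single food scaled to meet both minima, and each pair solved so both constraints bind.
tofu only: max(25/12, 387/120) = 3.225 servings → $4.35.
brown rice only: max(25/5, 387/25) = 15.48 servings → $5.42.
tofu + brown rice: the both-tight solution has a negative serving — not a feasible corner.
The minimum over all feasible corners is $4.35.

$4.35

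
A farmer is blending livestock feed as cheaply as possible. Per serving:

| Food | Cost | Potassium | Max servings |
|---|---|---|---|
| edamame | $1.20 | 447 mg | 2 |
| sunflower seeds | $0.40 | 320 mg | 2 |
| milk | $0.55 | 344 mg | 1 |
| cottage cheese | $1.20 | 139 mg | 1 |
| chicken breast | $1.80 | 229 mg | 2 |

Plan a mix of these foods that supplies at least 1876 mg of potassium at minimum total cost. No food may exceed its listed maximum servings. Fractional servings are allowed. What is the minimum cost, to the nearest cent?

$3.74

Cost per mg of potassium: sunflower seeds $0.0013, milk $0.0016, edamame $0.0027, chicken breast $0.0079, cottage cheese $0.0086.
Take 2 servings of sunflower seeds: +640.0 mg potassium for $0.80 (total $0.80, still need 1236.0 mg).
Take 1 serving of milk: +344.0 mg potassium for $0.55 (total $1.35, still need 892.0 mg).
Take 1.996 servings of edamame: +892.0 mg potassium for $2.39 (total $3.74, still need 0.0 mg).
Filling from the cheapest source first is optimal under one linear minimum: $3.74.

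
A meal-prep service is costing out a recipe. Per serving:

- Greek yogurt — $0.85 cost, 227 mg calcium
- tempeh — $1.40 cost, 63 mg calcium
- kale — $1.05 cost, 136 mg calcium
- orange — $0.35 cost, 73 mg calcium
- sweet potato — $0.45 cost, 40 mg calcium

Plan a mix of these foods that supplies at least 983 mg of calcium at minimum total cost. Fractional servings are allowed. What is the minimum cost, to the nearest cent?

$3.68

Cost per mg of calcium: Greek yogurt $0.0037, orange $0.0048, kale $0.0077, sweet potato $0.0112, tempeh $0.0222.
With no serving limits, use only Greek yogurt: 983 mg / 227 mg = 4.33 servings × $0.85 = $3.68.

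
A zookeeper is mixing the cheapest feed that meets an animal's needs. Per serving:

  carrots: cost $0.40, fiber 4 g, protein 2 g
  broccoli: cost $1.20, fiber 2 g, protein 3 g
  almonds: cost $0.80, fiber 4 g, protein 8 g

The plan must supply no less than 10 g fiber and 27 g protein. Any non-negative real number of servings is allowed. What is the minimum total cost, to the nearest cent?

For a min-cost LP with two ≥-constraints, a basic feasible solution has at most two positive variables.
carrots only: max(10/4, 27/2) = 13.5 servings → $5.40.
broccoli only: max(10/2, 27/3) = 9 servings → $10.80.
almonds only: max(10/4, 27/8) = 3.375 servings → $2.70.
carrots + broccoli with both targets exact would need a negative amount; discard.
carrots + almonds: the both-tight solution has a negative serving — not a feasible corner.
broccoli + almonds: intersection lies outside the first quadrant.
Cheapest feasible corner: $2.70.

$2.70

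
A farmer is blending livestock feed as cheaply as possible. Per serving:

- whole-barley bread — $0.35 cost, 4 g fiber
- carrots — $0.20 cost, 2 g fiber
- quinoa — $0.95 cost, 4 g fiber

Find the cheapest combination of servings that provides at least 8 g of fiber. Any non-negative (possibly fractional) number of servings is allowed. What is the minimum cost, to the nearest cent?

$0.70

Cost per g of fiber: whole-barley bread $0.0875, carrots $0.1000, quinoa $0.2375.
With no serving limits, use only whole-barley bread: 8 g / 4 g = 2 servings × $0.35 = $0.70.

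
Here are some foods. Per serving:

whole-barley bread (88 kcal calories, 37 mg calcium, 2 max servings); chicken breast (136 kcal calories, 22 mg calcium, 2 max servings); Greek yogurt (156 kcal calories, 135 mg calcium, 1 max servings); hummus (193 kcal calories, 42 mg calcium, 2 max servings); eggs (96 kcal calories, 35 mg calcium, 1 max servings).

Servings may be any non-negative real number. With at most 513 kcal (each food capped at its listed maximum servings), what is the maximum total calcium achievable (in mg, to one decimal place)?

262.5 mg

Calcium per kcal: Greek yogurt 0.8654, whole-barley bread 0.4205, eggs 0.3646, hummus 0.2176, chicken breast 0.1618.
Take 1 serving of Greek yogurt: uses 156 kcal, +135.0 mg calcium (running total 135.0 mg).
Take 2 servings of whole-barley bread: uses 176 kcal, +74.0 mg calcium (running total 209.0 mg).
Take 1 serving of eggs: uses 96 kcal, +35.0 mg calcium (running total 244.0 mg).
Take 0.4404 servings of hummus: uses 85 kcal, +18.5 mg calcium (running total 262.5 mg).
Filling greedily by calcium-per-kcal is optimal for one linear limit, giving 262.5 mg.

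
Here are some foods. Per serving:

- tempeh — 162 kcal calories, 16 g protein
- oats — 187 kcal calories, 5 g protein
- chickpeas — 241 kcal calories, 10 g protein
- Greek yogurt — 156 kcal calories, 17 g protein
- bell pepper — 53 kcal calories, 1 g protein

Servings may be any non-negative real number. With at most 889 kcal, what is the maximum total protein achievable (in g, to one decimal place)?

96.9 g

Protein per kcal: Greek yogurt 0.109, tempeh 0.09877, chickpeas 0.04149, oats 0.02674, bell pepper 0.01887.
With no serving limits, spend the whole calories allowance on Greek yogurt: 889 kcal / 156 kcal × 17 g = 96.9 g.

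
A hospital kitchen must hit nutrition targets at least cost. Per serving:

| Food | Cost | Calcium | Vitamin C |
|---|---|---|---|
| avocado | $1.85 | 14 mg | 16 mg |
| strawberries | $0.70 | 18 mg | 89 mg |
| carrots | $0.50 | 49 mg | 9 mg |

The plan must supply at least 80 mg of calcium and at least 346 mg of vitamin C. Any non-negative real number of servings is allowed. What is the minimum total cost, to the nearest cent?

The cheapest plan sits at a corner of the feasible region — with two constraints it uses at most two foods.
avocado only: max(80/14, 346/16) = 21.62 servings → $40.01.
strawberries only: max(80/18, 346/89) = 4.444 servings → $3.11.
carrots only: max(80/49, 346/9) = 38.44 servings → $19.22.
avocado + strawberries with both tight: 0.9311 servings and 3.72 servings → $4.33.
avocado + carrots: the both-tight solution has a negative serving — not a feasible corner.
strawberries + carrots with both tight: 3.866 servings and 0.2124 servings → $2.81.
The minimum over all feasible corners is $2.81.

$2.81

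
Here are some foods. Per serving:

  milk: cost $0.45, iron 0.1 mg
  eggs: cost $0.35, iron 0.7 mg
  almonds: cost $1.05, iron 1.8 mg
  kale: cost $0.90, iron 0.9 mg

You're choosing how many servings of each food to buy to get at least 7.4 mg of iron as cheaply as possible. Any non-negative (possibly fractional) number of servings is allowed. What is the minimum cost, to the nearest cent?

Cost per mg of iron: eggs $0.5000, almonds $0.5833, kale $1.0000, milk $4.5000.
With no serving limits, use only eggs: 7.4 mg / 0.7 mg = 10.57 servings × $0.35 = $3.70.

$3.70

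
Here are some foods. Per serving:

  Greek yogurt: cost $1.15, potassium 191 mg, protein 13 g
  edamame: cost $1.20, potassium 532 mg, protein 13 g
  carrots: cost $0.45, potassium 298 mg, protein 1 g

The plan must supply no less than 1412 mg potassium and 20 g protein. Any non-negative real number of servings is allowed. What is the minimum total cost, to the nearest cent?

$2.67

With two linear requirements the optimum uses one or two foods; enumerate the corners.
Greek yogurt only: max(1412/191, 20/13) = 7.393 servings → $8.50.
edamame only: max(1412/532, 20/13) = 2.654 servings → $3.18.
carrots only: max(1412/298, 20/1) = 20 servings → $9.00.
Greek yogurt + edamame with both targets exact would need a negative amount; discard.
Greek yogurt + carrots with both tight: 1.235 servings and 3.947 servings → $3.20.
edamame + carrots with both tight: 1.361 servings and 2.309 servings → $2.67.
So the least-cost plan costs $2.67.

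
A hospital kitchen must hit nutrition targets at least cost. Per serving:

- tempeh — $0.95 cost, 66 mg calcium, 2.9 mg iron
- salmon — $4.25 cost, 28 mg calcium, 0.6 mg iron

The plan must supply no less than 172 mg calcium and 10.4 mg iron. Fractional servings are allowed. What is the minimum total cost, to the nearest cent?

$3.41

Two binding constraints pin down two serving amounts, so the optimal mix uses at most two foods. The candidates are each food alone (scaled to the tighter of calcium/iron) and each pair with both constraints tight.
tempeh only: max(172/66, 10.4/2.9) = 3.586 servings → $3.41.
salmon only: max(172/28, 10.4/0.6) = 17.33 servings → $73.67.
tempeh + salmon with both targets exact would need a negative amount; discard.
Cheapest feasible corner: $3.41.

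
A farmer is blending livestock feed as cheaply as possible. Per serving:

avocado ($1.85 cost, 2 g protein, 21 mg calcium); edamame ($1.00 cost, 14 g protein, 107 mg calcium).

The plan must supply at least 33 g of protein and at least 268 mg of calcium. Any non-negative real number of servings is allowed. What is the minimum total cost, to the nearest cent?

avocado only: max(33/2, 268/21) = 16.5 servings → $30.52.
edamame only: max(33/14, 268/107) = 2.505 servings → $2.50.
avocado + edamame with both tight: 2.763 servings and 1.962 servings → $7.07.
So the least-cost plan costs $2.50.

$2.50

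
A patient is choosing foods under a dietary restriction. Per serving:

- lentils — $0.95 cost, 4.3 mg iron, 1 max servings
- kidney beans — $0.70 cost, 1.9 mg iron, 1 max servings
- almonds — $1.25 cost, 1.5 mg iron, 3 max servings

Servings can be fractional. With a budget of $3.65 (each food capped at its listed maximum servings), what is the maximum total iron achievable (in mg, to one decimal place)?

Iron per dollar: lentils 4.526, kidney beans 2.714, almonds 1.2.
Take 1 serving of lentils: spends $0.95, +4.3 mg iron (running total 4.3 mg).
Take 1 serving of kidney beans: spends $0.70, +1.9 mg iron (running total 6.2 mg).
Take 1.6 servings of almonds: spends $2.00, +2.4 mg iron (running total 8.6 mg).
Filling greedily by iron-per-dollar is optimal for one linear limit, giving 8.6 mg.

8.6 mg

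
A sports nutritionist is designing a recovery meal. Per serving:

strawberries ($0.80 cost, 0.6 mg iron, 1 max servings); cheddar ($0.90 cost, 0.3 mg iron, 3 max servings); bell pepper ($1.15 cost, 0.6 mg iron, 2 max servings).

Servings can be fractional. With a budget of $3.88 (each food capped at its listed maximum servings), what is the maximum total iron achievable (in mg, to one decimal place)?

Iron per dollar: strawberries 0.75, bell pepper 0.5217, cheddar 0.3333.
Take 1 serving of strawberries: spends $0.80, +0.6 mg iron (running total 0.6 mg).
Take 2 servings of bell pepper: spends $2.30, +1.2 mg iron (running total 1.8 mg).
Take 0.8667 servings of cheddar: spends $0.78, +0.3 mg iron (running total 2.1 mg).
Greedy by best ratio exhausts the cost allowance optimally: 2.1 mg.

2.1 mg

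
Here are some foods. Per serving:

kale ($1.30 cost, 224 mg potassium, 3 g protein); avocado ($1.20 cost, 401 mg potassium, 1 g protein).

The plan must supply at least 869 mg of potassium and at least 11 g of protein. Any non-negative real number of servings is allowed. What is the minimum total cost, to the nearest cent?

$4.88

At the optimum either one food covers both requirements or two foods hit both targets exactly; no other combination can be cheaper.
kale only: max(869/224, 11/3) = 3.879 servings → $5.04.
avocado only: max(869/401, 11/1) = 11 servings → $13.20.
kale + avocado with both tight: 3.618 servings and 0.1461 servings → $4.88.
The minimum over all feasible corners is $4.88.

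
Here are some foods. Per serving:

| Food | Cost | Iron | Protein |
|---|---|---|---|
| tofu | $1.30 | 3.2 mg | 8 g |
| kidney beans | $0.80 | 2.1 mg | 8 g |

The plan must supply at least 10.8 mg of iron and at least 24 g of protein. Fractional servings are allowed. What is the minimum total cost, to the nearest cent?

tofu only: max(10.8/3.2, 24/8) = 3.375 servings → $4.39.
kidney beans only: max(10.8/2.1, 24/8) = 5.143 servings → $4.11.
tofu + kidney beans: intersection lies outside the first quadrant.
Cheapest feasible corner: $4.11.

$4.11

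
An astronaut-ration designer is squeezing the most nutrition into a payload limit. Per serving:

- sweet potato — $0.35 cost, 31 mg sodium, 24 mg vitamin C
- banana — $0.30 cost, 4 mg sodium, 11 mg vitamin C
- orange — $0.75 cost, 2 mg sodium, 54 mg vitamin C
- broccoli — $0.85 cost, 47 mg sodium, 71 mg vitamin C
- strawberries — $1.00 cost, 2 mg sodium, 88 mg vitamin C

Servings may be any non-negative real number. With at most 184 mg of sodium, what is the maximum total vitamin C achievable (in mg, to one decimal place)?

8096.0 mg

Vitamin C per mg sodium: strawberries 44, orange 27, banana 2.75, broccoli 1.511, sweet potato 0.7742.
With no serving limits, spend the whole sodium allowance on strawberries: 184 mg / 2 mg × 88 mg = 8096.0 mg.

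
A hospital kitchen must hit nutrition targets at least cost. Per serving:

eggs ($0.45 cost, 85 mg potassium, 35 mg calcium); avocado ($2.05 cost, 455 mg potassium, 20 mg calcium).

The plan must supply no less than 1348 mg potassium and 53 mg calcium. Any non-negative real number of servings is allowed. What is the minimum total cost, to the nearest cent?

Minimising a linear cost over {potassium ≥ 1348, calcium ≥ 53, servings ≥ 0} — the optimum is at a vertex, using one or two foods.
eggs only: max(1348/85, 53/35) = 15.86 servings → $7.14.
avocado only: max(1348/455, 53/20) = 2.963 servings → $6.07.
eggs + avocado with both targets exact would need a negative amount; discard.
So the least-cost plan costs $6.07.

$6.07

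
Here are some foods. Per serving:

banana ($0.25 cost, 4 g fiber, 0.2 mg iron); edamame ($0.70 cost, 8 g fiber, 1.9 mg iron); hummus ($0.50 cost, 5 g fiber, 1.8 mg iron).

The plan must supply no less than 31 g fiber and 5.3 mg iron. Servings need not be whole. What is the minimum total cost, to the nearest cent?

Check every corner: each single food scaled to meet both minima, and each pair solved so both constraints bind.
banana only: max(31/4, 5.3/0.2) = 26.5 servings → $6.62.
edamame only: max(31/8, 5.3/1.9) = 3.875 servings → $2.71.
hummus only: max(31/5, 5.3/1.8) = 6.2 servings → $3.10.
banana + edamame with both tight: 2.75 servings and 2.5 servings → $2.44.
banana + hummus with both tight: 4.726 servings and 2.419 servings → $2.39.
edamame + hummus: the both-tight solution has a negative serving — not a feasible corner.
The minimum over all feasible corners is $2.39.

$2.39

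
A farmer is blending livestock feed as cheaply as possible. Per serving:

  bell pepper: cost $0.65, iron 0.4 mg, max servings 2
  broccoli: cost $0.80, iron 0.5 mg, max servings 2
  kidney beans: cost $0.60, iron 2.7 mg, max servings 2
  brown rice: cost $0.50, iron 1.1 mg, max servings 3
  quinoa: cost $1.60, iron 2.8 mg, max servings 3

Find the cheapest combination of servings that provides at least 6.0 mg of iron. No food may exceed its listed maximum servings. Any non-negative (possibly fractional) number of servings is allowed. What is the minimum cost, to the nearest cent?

$1.47

Cost per mg of iron: kidney beans $0.2222, brown rice $0.4545, quinoa $0.5714, broccoli $1.6000, bell pepper $1.6250.
Take 2 servings of kidney beans: +5.4 mg iron for $1.20 (total $1.20, still need 0.6 mg).
Take 0.5455 servings of brown rice: +0.6 mg iron for $0.27 (total $1.47, still need 0.0 mg).
Filling from the cheapest source first is optimal under one linear minimum: $1.47.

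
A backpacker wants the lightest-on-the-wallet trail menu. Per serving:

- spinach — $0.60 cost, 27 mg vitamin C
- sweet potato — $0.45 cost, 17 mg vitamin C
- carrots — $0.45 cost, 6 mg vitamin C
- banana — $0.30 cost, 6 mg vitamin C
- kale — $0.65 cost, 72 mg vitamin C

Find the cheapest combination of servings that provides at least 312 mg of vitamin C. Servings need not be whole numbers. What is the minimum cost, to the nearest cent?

Cost per mg of vitamin C: kale $0.0090, spinach $0.0222, sweet potato $0.0265, banana $0.0500, carrots $0.0750.
With no serving limits, use only kale: 312 mg / 72 mg = 4.333 servings × $0.65 = $2.82.

$2.82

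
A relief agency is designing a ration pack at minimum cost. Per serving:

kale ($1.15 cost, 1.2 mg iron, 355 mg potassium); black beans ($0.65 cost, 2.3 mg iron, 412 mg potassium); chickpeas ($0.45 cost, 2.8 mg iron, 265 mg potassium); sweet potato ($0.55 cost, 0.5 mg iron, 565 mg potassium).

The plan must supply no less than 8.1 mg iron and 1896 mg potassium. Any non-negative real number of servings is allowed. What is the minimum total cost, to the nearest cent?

Minimising a linear cost over {iron ≥ 8.1, potassium ≥ 1896, servings ≥ 0} — the optimum is at a vertex, using one or two foods.
kale only: max(8.1/1.2, 1896/355) = 6.75 servings → $7.76.
black beans only: max(8.1/2.3, 1896/412) = 4.602 servings → $2.99.
chickpeas only: max(8.1/2.8, 1896/265) = 7.155 servings → $3.22.
sweet potato only: max(8.1/0.5, 1896/565) = 16.2 servings → $8.91.
kale + black beans with both tight: 3.178 servings and 1.864 servings → $4.87.
kale + chickpeas with both tight: 4.678 servings and 0.888 servings → $5.78.
kale + sweet potato: intersection lies outside the first quadrant.
black beans + chickpeas: intersection lies outside the first quadrant.
black beans + sweet potato with both tight: 3.318 servings and 0.9361 servings → $2.67.
chickpeas + sweet potato with both tight: 2.503 servings and 2.182 servings → $2.33.
The minimum over all feasible corners is $2.33.

$2.33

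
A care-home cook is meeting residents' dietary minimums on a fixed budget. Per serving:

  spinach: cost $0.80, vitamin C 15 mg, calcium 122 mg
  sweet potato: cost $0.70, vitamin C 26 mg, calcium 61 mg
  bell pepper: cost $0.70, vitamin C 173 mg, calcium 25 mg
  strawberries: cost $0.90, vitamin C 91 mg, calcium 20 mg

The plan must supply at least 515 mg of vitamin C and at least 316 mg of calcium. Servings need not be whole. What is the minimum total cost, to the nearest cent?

$3.57

This is a tiny linear program; its minimum lies at a vertex of the feasible set. List the vertices and price them.
spinach only: max(515/15, 316/122) = 34.33 servings → $27.47.
sweet potato only: max(515/26, 316/61) = 19.81 servings → $13.87.
bell pepper only: max(515/173, 316/25) = 12.64 servings → $8.85.
strawberries only: max(515/91, 316/20) = 15.8 servings → $14.22.
spinach + sweet potato: intersection lies outside the first quadrant.
spinach + bell pepper with both tight: 2.016 servings and 2.802 servings → $3.57.
spinach + strawberries with both tight: 1.709 servings and 5.378 servings → $6.21.
sweet potato + bell pepper with both tight: 4.22 servings and 2.343 servings → $4.59.
sweet potato + strawberries with both tight: 3.668 servings and 4.611 servings → $6.72.
bell pepper + strawberries: intersection lies outside the first quadrant.
The minimum over all feasible corners is $3.57.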